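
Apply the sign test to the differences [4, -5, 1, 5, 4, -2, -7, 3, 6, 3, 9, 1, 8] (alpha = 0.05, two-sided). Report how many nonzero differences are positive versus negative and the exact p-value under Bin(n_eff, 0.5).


Step 1: Discard zero differences. Original n = 13; n_eff = number of nonzero differences = 13.
Nonzero differences (with sign): +4, -5, +1, +5, +4, -2, -7, +3, +6, +3, +9, +1, +8
Step 2: Count signs: positive = 10, negative = 3.
Step 3: Under H0: P(positive) = 0.5, so the number of positives S ~ Bin(13, 0.5).
Step 4: Two-sided exact p-value = sum of Bin(13,0.5) probabilities at or below the observed probability = 0.092285.
Step 5: alpha = 0.05. fail to reject H0.

n_eff = 13, pos = 10, neg = 3, p = 0.092285, fail to reject H0.


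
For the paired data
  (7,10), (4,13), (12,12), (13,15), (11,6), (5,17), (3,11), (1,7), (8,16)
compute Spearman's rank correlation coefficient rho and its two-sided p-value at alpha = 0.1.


Step 1: Rank x and y separately (midranks; no ties here).
rank(x): 7->5, 4->3, 12->8, 13->9, 11->7, 5->4, 3->2, 1->1, 8->6
rank(y): 10->3, 13->6, 12->5, 15->7, 6->1, 17->9, 11->4, 7->2, 16->8
Step 2: d_i = R_x(i) - R_y(i); compute d_i^2.
  (5-3)^2=4, (3-6)^2=9, (8-5)^2=9, (9-7)^2=4, (7-1)^2=36, (4-9)^2=25, (2-4)^2=4, (1-2)^2=1, (6-8)^2=4
sum(d^2) = 96.
Step 3: rho = 1 - 6*96 / (9*(9^2 - 1)) = 1 - 576/720 = 0.200000.
Step 4: Under H0, t = rho * sqrt((n-2)/(1-rho^2)) = 0.5401 ~ t(7).
Step 5: Two-sided p-value from the t-distribution with 7 df = 0.605901.
Step 6: alpha = 0.1. fail to reject H0.

rho = 0.2000, p = 0.605901, fail to reject H0 at alpha = 0.1.


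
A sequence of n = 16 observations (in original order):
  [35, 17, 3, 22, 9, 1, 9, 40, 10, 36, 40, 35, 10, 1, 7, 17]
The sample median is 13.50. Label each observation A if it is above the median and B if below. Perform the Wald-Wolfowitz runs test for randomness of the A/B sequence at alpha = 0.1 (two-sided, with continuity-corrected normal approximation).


Step 1: Compute median = 13.50; label A = above, B = below.
Labels in order: AABABBBABAAABBBA  (n_A = 8, n_B = 8)
Step 2: Count runs R = 9.
Step 3: Under H0 (random ordering), E[R] = 2*n_A*n_B/(n_A+n_B) + 1 = 2*8*8/16 + 1 = 9.0000.
        Var[R] = 2*n_A*n_B*(2*n_A*n_B - n_A - n_B) / ((n_A+n_B)^2 * (n_A+n_B-1)) = 14336/3840 = 3.7333.
        SD[R] = 1.9322.
Step 4: R = E[R], so z = 0 with no continuity correction.
Step 5: Two-sided p-value via normal approximation = 2*(1 - Phi(|z|)) = 1.000000.
Step 6: alpha = 0.1. fail to reject H0.

R = 9, z = 0.0000, p = 1.000000, fail to reject H0.


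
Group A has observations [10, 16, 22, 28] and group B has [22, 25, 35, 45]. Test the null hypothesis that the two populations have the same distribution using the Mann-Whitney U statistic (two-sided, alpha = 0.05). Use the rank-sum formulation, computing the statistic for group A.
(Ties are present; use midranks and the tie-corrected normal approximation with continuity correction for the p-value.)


Step 1: Combine and sort all 8 observations; assign midranks.
sorted (value, group): (10,X), (16,X), (22,X), (22,Y), (25,Y), (28,X), (35,Y), (45,Y)
ranks: 10->1, 16->2, 22->3.5, 22->3.5, 25->5, 28->6, 35->7, 45->8
Step 2: Rank sum for X: R1 = 1 + 2 + 3.5 + 6 = 12.5.
Step 3: U_X = R1 - n1(n1+1)/2 = 12.5 - 4*5/2 = 12.5 - 10 = 2.5.
       U_Y = n1*n2 - U_X = 16 - 2.5 = 13.5.
Step 4: Ties are present, so use the tie-corrected normal approximation (with continuity correction) for the p-value.
Step 5: p-value = 0.146489; compare to alpha = 0.05. fail to reject H0.

U_X = 2.5, p = 0.146489, fail to reject H0 at alpha = 0.05.


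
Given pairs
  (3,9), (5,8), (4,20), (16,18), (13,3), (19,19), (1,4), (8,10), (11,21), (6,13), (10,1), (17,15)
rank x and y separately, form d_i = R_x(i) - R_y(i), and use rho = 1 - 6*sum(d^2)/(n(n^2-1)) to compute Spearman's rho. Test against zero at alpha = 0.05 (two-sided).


Step 1: Rank x and y separately (midranks; no ties here).
rank(x): 3->2, 5->4, 4->3, 16->10, 13->9, 19->12, 1->1, 8->6, 11->8, 6->5, 10->7, 17->11
rank(y): 9->5, 8->4, 20->11, 18->9, 3->2, 19->10, 4->3, 10->6, 21->12, 13->7, 1->1, 15->8
Step 2: d_i = R_x(i) - R_y(i); compute d_i^2.
  (2-5)^2=9, (4-4)^2=0, (3-11)^2=64, (10-9)^2=1, (9-2)^2=49, (12-10)^2=4, (1-3)^2=4, (6-6)^2=0, (8-12)^2=16, (5-7)^2=4, (7-1)^2=36, (11-8)^2=9
sum(d^2) = 196.
Step 3: rho = 1 - 6*196 / (12*(12^2 - 1)) = 1 - 1176/1716 = 0.314685.
Step 4: Under H0, t = rho * sqrt((n-2)/(1-rho^2)) = 1.0484 ~ t(10).
Step 5: Two-sided p-value from the t-distribution with 10 df = 0.319139.
Step 6: alpha = 0.05. fail to reject H0.

rho = 0.3147, p = 0.319139, fail to reject H0 at alpha = 0.05.


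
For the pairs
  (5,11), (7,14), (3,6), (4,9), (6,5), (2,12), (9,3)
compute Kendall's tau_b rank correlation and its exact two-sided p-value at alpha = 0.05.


Step 1: Enumerate the 21 unordered pairs (i,j) with i<j and classify each by sign(x_j-x_i) * sign(y_j-y_i).
  (1,2):dx=+2,dy=+3->C; (1,3):dx=-2,dy=-5->C; (1,4):dx=-1,dy=-2->C; (1,5):dx=+1,dy=-6->D
  (1,6):dx=-3,dy=+1->D; (1,7):dx=+4,dy=-8->D; (2,3):dx=-4,dy=-8->C; (2,4):dx=-3,dy=-5->C
  (2,5):dx=-1,dy=-9->C; (2,6):dx=-5,dy=-2->C; (2,7):dx=+2,dy=-11->D; (3,4):dx=+1,dy=+3->C
  (3,5):dx=+3,dy=-1->D; (3,6):dx=-1,dy=+6->D; (3,7):dx=+6,dy=-3->D; (4,5):dx=+2,dy=-4->D
  (4,6):dx=-2,dy=+3->D; (4,7):dx=+5,dy=-6->D; (5,6):dx=-4,dy=+7->D; (5,7):dx=+3,dy=-2->D
  (6,7):dx=+7,dy=-9->D
Step 2: C = 8, D = 13, total pairs = 21.
Step 3: tau = (C - D)/(n(n-1)/2) = (8 - 13)/21 = -0.238095.
Step 4: Exact two-sided p-value (enumerate n! = 5040 permutations of y under H0): p = 0.561905.
Step 5: alpha = 0.05. fail to reject H0.

tau_b = -0.2381 (C=8, D=13), p = 0.561905, fail to reject H0.


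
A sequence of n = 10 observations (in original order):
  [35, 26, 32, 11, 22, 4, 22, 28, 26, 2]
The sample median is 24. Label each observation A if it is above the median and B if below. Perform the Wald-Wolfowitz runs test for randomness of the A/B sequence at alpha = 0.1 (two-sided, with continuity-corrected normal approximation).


Step 1: Compute median = 24; label A = above, B = below.
Labels in order: AAABBBBAAB  (n_A = 5, n_B = 5)
Step 2: Count runs R = 4.
Step 3: Under H0 (random ordering), E[R] = 2*n_A*n_B/(n_A+n_B) + 1 = 2*5*5/10 + 1 = 6.0000.
        Var[R] = 2*n_A*n_B*(2*n_A*n_B - n_A - n_B) / ((n_A+n_B)^2 * (n_A+n_B-1)) = 2000/900 = 2.2222.
        SD[R] = 1.4907.
Step 4: Continuity-corrected z = (R + 0.5 - E[R]) / SD[R] = (4 + 0.5 - 6.0000) / 1.4907 = -1.0062.
Step 5: Two-sided p-value via normal approximation = 2*(1 - Phi(|z|)) = 0.314305.
Step 6: alpha = 0.1. fail to reject H0.

R = 4, z = -1.0062, p = 0.314305, fail to reject H0.


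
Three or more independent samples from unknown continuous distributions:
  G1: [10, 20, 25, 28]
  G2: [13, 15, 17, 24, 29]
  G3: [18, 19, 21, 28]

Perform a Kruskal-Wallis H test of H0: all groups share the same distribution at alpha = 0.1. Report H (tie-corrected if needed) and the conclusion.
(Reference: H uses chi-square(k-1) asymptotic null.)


Step 1: Combine all N = 13 observations and assign midranks.
sorted (value, group, rank): (10,G1,1), (13,G2,2), (15,G2,3), (17,G2,4), (18,G3,5), (19,G3,6), (20,G1,7), (21,G3,8), (24,G2,9), (25,G1,10), (28,G1,11.5), (28,G3,11.5), (29,G2,13)
Step 2: Sum ranks within each group.
R_1 = 29.5 (n_1 = 4)
R_2 = 31 (n_2 = 5)
R_3 = 30.5 (n_3 = 4)
Step 3: H = 12/(N(N+1)) * sum(R_i^2/n_i) - 3(N+1)
     = 12/(13*14) * (29.5^2/4 + 31^2/5 + 30.5^2/4) - 3*14
     = 0.065934 * 642.325 - 42
     = 0.351099.
Step 4: Ties present; correction factor C = 1 - 6/(13^3 - 13) = 0.997253. Corrected H = 0.351099 / 0.997253 = 0.352066.
Step 5: Under H0, H ~ chi^2(2); p-value = 0.838590.
Step 6: alpha = 0.1. fail to reject H0.

H = 0.3521, df = 2, p = 0.838590, fail to reject H0.


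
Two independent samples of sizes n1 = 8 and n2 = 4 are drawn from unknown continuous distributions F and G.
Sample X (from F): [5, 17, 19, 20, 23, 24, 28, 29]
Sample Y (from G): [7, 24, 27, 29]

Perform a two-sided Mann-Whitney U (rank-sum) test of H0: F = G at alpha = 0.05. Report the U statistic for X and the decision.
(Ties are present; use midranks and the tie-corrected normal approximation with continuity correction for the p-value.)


Step 1: Combine and sort all 12 observations; assign midranks.
sorted (value, group): (5,X), (7,Y), (17,X), (19,X), (20,X), (23,X), (24,X), (24,Y), (27,Y), (28,X), (29,X), (29,Y)
ranks: 5->1, 7->2, 17->3, 19->4, 20->5, 23->6, 24->7.5, 24->7.5, 27->9, 28->10, 29->11.5, 29->11.5
Step 2: Rank sum for X: R1 = 1 + 3 + 4 + 5 + 6 + 7.5 + 10 + 11.5 = 48.
Step 3: U_X = R1 - n1(n1+1)/2 = 48 - 8*9/2 = 48 - 36 = 12.
       U_Y = n1*n2 - U_X = 32 - 12 = 20.
Step 4: Ties are present, so use the tie-corrected normal approximation (with continuity correction) for the p-value.
Step 5: p-value = 0.550818; compare to alpha = 0.05. fail to reject H0.

U_X = 12, p = 0.550818, fail to reject H0 at alpha = 0.05.


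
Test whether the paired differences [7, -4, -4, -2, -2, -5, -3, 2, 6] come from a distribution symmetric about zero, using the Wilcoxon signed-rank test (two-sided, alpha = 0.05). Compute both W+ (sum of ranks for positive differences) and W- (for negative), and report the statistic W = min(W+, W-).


Step 1: Drop any zero differences (none here) and take |d_i|.
|d| = [7, 4, 4, 2, 2, 5, 3, 2, 6]
Step 2: Midrank |d_i| (ties get averaged ranks).
ranks: |7|->9, |4|->5.5, |4|->5.5, |2|->2, |2|->2, |5|->7, |3|->4, |2|->2, |6|->8
Step 3: Attach original signs; sum ranks with positive sign and with negative sign.
W+ = 9 + 2 + 8 = 19
W- = 5.5 + 5.5 + 2 + 2 + 7 + 4 = 26
(Check: W+ + W- = 45 should equal n(n+1)/2 = 45.)
Step 4: Test statistic W = min(W+, W-) = 19.
Step 5: Ties in |d|, so use the tie-corrected normal approximation.
        E[W] = n(n+1)/4 = 9*10/4 = 22.5.
        Tie groups: |d|=2 (t=3), |d|=4 (t=2); sum(t^3 - t) = 30.
        Var[W] = n(n+1)(2n+1)/24 - sum(t^3-t)/48 = 1710/24 - 30/48 = 70.625.
        z = (W - E[W]) / sqrt(Var[W]) = (19 - 22.5) / 8.4039 = -0.4165.
        Two-sided p = 2*Phi(z) = 0.677063.
Step 6: alpha = 0.05. fail to reject H0.

W+ = 19, W- = 26, W = min = 19, p = 0.677063, fail to reject H0.


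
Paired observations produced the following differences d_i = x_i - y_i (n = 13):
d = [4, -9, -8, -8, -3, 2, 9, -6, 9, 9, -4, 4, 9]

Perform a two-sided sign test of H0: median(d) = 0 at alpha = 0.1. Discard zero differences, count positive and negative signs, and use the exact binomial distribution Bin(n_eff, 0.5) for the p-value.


Step 1: Discard zero differences. Original n = 13; n_eff = number of nonzero differences = 13.
Nonzero differences (with sign): +4, -9, -8, -8, -3, +2, +9, -6, +9, +9, -4, +4, +9
Step 2: Count signs: positive = 7, negative = 6.
Step 3: Under H0: P(positive) = 0.5, so the number of positives S ~ Bin(13, 0.5).
Step 4: Two-sided exact p-value = sum of Bin(13,0.5) probabilities at or below the observed probability = 1.000000.
Step 5: alpha = 0.1. fail to reject H0.

n_eff = 13, pos = 7, neg = 6, p = 1.000000, fail to reject H0.


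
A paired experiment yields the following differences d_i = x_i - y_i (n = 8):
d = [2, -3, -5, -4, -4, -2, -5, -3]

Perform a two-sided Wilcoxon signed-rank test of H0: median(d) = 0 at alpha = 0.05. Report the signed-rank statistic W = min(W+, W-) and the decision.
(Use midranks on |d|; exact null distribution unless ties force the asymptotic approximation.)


Step 1: Drop any zero differences (none here) and take |d_i|.
|d| = [2, 3, 5, 4, 4, 2, 5, 3]
Step 2: Midrank |d_i| (ties get averaged ranks).
ranks: |2|->1.5, |3|->3.5, |5|->7.5, |4|->5.5, |4|->5.5, |2|->1.5, |5|->7.5, |3|->3.5
Step 3: Attach original signs; sum ranks with positive sign and with negative sign.
W+ = 1.5 = 1.5
W- = 3.5 + 7.5 + 5.5 + 5.5 + 1.5 + 7.5 + 3.5 = 34.5
(Check: W+ + W- = 36 should equal n(n+1)/2 = 36.)
Step 4: Test statistic W = min(W+, W-) = 1.5.
Step 5: Ties in |d|, so use the tie-corrected normal approximation.
        E[W] = n(n+1)/4 = 8*9/4 = 18.
        Tie groups: |d|=2 (t=2), |d|=3 (t=2), |d|=4 (t=2), |d|=5 (t=2); sum(t^3 - t) = 24.
        Var[W] = n(n+1)(2n+1)/24 - sum(t^3-t)/48 = 1224/24 - 24/48 = 50.5.
        z = (W - E[W]) / sqrt(Var[W]) = (1.5 - 18) / 7.1063 = -2.3219.
        Two-sided p = 2*Phi(z) = 0.020240.
Step 6: alpha = 0.05. reject H0.

W+ = 1.5, W- = 34.5, W = min = 1.5, p = 0.020240, reject H0.


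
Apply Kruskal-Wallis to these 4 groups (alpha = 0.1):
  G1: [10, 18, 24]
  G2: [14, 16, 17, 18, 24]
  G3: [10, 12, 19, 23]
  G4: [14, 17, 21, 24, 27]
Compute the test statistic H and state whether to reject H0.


Step 1: Combine all N = 17 observations and assign midranks.
sorted (value, group, rank): (10,G1,1.5), (10,G3,1.5), (12,G3,3), (14,G2,4.5), (14,G4,4.5), (16,G2,6), (17,G2,7.5), (17,G4,7.5), (18,G1,9.5), (18,G2,9.5), (19,G3,11), (21,G4,12), (23,G3,13), (24,G1,15), (24,G2,15), (24,G4,15), (27,G4,17)
Step 2: Sum ranks within each group.
R_1 = 26 (n_1 = 3)
R_2 = 42.5 (n_2 = 5)
R_3 = 28.5 (n_3 = 4)
R_4 = 56 (n_4 = 5)
Step 3: H = 12/(N(N+1)) * sum(R_i^2/n_i) - 3(N+1)
     = 12/(17*18) * (26^2/3 + 42.5^2/5 + 28.5^2/4 + 56^2/5) - 3*18
     = 0.039216 * 1416.85 - 54
     = 1.562582.
Step 4: Ties present; correction factor C = 1 - 48/(17^3 - 17) = 0.990196. Corrected H = 1.562582 / 0.990196 = 1.578053.
Step 5: Under H0, H ~ chi^2(3); p-value = 0.664376.
Step 6: alpha = 0.1. fail to reject H0.

H = 1.5781, df = 3, p = 0.664376, fail to reject H0.


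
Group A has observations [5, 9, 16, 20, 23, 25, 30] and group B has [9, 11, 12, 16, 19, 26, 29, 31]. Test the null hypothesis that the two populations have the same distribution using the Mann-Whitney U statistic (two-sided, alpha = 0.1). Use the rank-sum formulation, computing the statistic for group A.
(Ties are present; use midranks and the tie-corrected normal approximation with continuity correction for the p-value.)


Step 1: Combine and sort all 15 observations; assign midranks.
sorted (value, group): (5,X), (9,X), (9,Y), (11,Y), (12,Y), (16,X), (16,Y), (19,Y), (20,X), (23,X), (25,X), (26,Y), (29,Y), (30,X), (31,Y)
ranks: 5->1, 9->2.5, 9->2.5, 11->4, 12->5, 16->6.5, 16->6.5, 19->8, 20->9, 23->10, 25->11, 26->12, 29->13, 30->14, 31->15
Step 2: Rank sum for X: R1 = 1 + 2.5 + 6.5 + 9 + 10 + 11 + 14 = 54.
Step 3: U_X = R1 - n1(n1+1)/2 = 54 - 7*8/2 = 54 - 28 = 26.
       U_Y = n1*n2 - U_X = 56 - 26 = 30.
Step 4: Ties are present, so use the tie-corrected normal approximation (with continuity correction) for the p-value.
Step 5: p-value = 0.861942; compare to alpha = 0.1. fail to reject H0.

U_X = 26, p = 0.861942, fail to reject H0 at alpha = 0.1.


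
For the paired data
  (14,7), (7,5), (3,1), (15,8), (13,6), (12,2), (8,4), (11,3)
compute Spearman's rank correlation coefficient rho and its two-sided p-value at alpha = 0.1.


Step 1: Rank x and y separately (midranks; no ties here).
rank(x): 14->7, 7->2, 3->1, 15->8, 13->6, 12->5, 8->3, 11->4
rank(y): 7->7, 5->5, 1->1, 8->8, 6->6, 2->2, 4->4, 3->3
Step 2: d_i = R_x(i) - R_y(i); compute d_i^2.
  (7-7)^2=0, (2-5)^2=9, (1-1)^2=0, (8-8)^2=0, (6-6)^2=0, (5-2)^2=9, (3-4)^2=1, (4-3)^2=1
sum(d^2) = 20.
Step 3: rho = 1 - 6*20 / (8*(8^2 - 1)) = 1 - 120/504 = 0.761905.
Step 4: Under H0, t = rho * sqrt((n-2)/(1-rho^2)) = 2.8814 ~ t(6).
Step 5: Two-sided p-value from the t-distribution with 6 df = 0.028005.
Step 6: alpha = 0.1. reject H0.

rho = 0.7619, p = 0.028005, reject H0 at alpha = 0.1.


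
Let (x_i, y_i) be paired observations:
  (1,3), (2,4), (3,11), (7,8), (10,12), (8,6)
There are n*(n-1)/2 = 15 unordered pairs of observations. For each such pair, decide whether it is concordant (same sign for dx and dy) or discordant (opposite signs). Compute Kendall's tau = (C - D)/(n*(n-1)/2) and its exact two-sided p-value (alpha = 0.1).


Step 1: Enumerate the 15 unordered pairs (i,j) with i<j and classify each by sign(x_j-x_i) * sign(y_j-y_i).
  (1,2):dx=+1,dy=+1->C; (1,3):dx=+2,dy=+8->C; (1,4):dx=+6,dy=+5->C; (1,5):dx=+9,dy=+9->C
  (1,6):dx=+7,dy=+3->C; (2,3):dx=+1,dy=+7->C; (2,4):dx=+5,dy=+4->C; (2,5):dx=+8,dy=+8->C
  (2,6):dx=+6,dy=+2->C; (3,4):dx=+4,dy=-3->D; (3,5):dx=+7,dy=+1->C; (3,6):dx=+5,dy=-5->D
  (4,5):dx=+3,dy=+4->C; (4,6):dx=+1,dy=-2->D; (5,6):dx=-2,dy=-6->C
Step 2: C = 12, D = 3, total pairs = 15.
Step 3: tau = (C - D)/(n(n-1)/2) = (12 - 3)/15 = 0.600000.
Step 4: Exact two-sided p-value (enumerate n! = 720 permutations of y under H0): p = 0.136111.
Step 5: alpha = 0.1. fail to reject H0.

tau_b = 0.6000 (C=12, D=3), p = 0.136111, fail to reject H0.


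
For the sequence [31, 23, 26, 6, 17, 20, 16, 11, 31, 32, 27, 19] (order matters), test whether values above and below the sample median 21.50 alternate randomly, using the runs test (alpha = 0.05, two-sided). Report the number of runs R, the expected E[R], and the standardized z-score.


Step 1: Compute median = 21.50; label A = above, B = below.
Labels in order: AAABBBBBAAAB  (n_A = 6, n_B = 6)
Step 2: Count runs R = 4.
Step 3: Under H0 (random ordering), E[R] = 2*n_A*n_B/(n_A+n_B) + 1 = 2*6*6/12 + 1 = 7.0000.
        Var[R] = 2*n_A*n_B*(2*n_A*n_B - n_A - n_B) / ((n_A+n_B)^2 * (n_A+n_B-1)) = 4320/1584 = 2.7273.
        SD[R] = 1.6514.
Step 4: Continuity-corrected z = (R + 0.5 - E[R]) / SD[R] = (4 + 0.5 - 7.0000) / 1.6514 = -1.5138.
Step 5: Two-sided p-value via normal approximation = 2*(1 - Phi(|z|)) = 0.130070.
Step 6: alpha = 0.05. fail to reject H0.

R = 4, z = -1.5138, p = 0.130070, fail to reject H0.


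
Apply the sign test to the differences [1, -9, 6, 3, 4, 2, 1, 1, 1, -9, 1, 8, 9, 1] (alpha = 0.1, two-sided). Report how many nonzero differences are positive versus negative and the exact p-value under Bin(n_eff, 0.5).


Step 1: Discard zero differences. Original n = 14; n_eff = number of nonzero differences = 14.
Nonzero differences (with sign): +1, -9, +6, +3, +4, +2, +1, +1, +1, -9, +1, +8, +9, +1
Step 2: Count signs: positive = 12, negative = 2.
Step 3: Under H0: P(positive) = 0.5, so the number of positives S ~ Bin(14, 0.5).
Step 4: Two-sided exact p-value = sum of Bin(14,0.5) probabilities at or below the observed probability = 0.012939.
Step 5: alpha = 0.1. reject H0.

n_eff = 14, pos = 12, neg = 2, p = 0.012939, reject H0.


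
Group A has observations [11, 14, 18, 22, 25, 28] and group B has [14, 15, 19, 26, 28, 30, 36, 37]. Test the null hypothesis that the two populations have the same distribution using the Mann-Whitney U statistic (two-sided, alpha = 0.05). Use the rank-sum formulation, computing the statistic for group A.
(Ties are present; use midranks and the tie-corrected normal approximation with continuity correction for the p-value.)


Step 1: Combine and sort all 14 observations; assign midranks.
sorted (value, group): (11,X), (14,X), (14,Y), (15,Y), (18,X), (19,Y), (22,X), (25,X), (26,Y), (28,X), (28,Y), (30,Y), (36,Y), (37,Y)
ranks: 11->1, 14->2.5, 14->2.5, 15->4, 18->5, 19->6, 22->7, 25->8, 26->9, 28->10.5, 28->10.5, 30->12, 36->13, 37->14
Step 2: Rank sum for X: R1 = 1 + 2.5 + 5 + 7 + 8 + 10.5 = 34.
Step 3: U_X = R1 - n1(n1+1)/2 = 34 - 6*7/2 = 34 - 21 = 13.
       U_Y = n1*n2 - U_X = 48 - 13 = 35.
Step 4: Ties are present, so use the tie-corrected normal approximation (with continuity correction) for the p-value.
Step 5: p-value = 0.174295; compare to alpha = 0.05. fail to reject H0.

U_X = 13, p = 0.174295, fail to reject H0 at alpha = 0.05.


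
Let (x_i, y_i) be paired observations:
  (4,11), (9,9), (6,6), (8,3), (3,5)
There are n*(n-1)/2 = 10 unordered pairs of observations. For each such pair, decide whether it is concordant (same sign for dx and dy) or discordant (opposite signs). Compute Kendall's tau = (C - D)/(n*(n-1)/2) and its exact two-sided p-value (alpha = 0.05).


Step 1: Enumerate the 10 unordered pairs (i,j) with i<j and classify each by sign(x_j-x_i) * sign(y_j-y_i).
  (1,2):dx=+5,dy=-2->D; (1,3):dx=+2,dy=-5->D; (1,4):dx=+4,dy=-8->D; (1,5):dx=-1,dy=-6->C
  (2,3):dx=-3,dy=-3->C; (2,4):dx=-1,dy=-6->C; (2,5):dx=-6,dy=-4->C; (3,4):dx=+2,dy=-3->D
  (3,5):dx=-3,dy=-1->C; (4,5):dx=-5,dy=+2->D
Step 2: C = 5, D = 5, total pairs = 10.
Step 3: tau = (C - D)/(n(n-1)/2) = (5 - 5)/10 = 0.000000.
Step 4: Exact two-sided p-value (enumerate n! = 120 permutations of y under H0): p = 1.000000.
Step 5: alpha = 0.05. fail to reject H0.

tau_b = 0.0000 (C=5, D=5), p = 1.000000, fail to reject H0.


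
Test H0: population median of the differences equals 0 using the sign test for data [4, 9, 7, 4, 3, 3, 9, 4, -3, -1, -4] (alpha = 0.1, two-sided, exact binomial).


Step 1: Discard zero differences. Original n = 11; n_eff = number of nonzero differences = 11.
Nonzero differences (with sign): +4, +9, +7, +4, +3, +3, +9, +4, -3, -1, -4
Step 2: Count signs: positive = 8, negative = 3.
Step 3: Under H0: P(positive) = 0.5, so the number of positives S ~ Bin(11, 0.5).
Step 4: Two-sided exact p-value = sum of Bin(11,0.5) probabilities at or below the observed probability = 0.226562.
Step 5: alpha = 0.1. fail to reject H0.

n_eff = 11, pos = 8, neg = 3, p = 0.226562, fail to reject H0.


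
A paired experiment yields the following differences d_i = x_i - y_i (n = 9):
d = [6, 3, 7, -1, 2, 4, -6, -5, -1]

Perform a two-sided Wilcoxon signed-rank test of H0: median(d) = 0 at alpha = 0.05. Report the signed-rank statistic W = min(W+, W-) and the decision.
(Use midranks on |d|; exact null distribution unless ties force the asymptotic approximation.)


Step 1: Drop any zero differences (none here) and take |d_i|.
|d| = [6, 3, 7, 1, 2, 4, 6, 5, 1]
Step 2: Midrank |d_i| (ties get averaged ranks).
ranks: |6|->7.5, |3|->4, |7|->9, |1|->1.5, |2|->3, |4|->5, |6|->7.5, |5|->6, |1|->1.5
Step 3: Attach original signs; sum ranks with positive sign and with negative sign.
W+ = 7.5 + 4 + 9 + 3 + 5 = 28.5
W- = 1.5 + 7.5 + 6 + 1.5 = 16.5
(Check: W+ + W- = 45 should equal n(n+1)/2 = 45.)
Step 4: Test statistic W = min(W+, W-) = 16.5.
Step 5: Ties in |d|, so use the tie-corrected normal approximation.
        E[W] = n(n+1)/4 = 9*10/4 = 22.5.
        Tie groups: |d|=1 (t=2), |d|=6 (t=2); sum(t^3 - t) = 12.
        Var[W] = n(n+1)(2n+1)/24 - sum(t^3-t)/48 = 1710/24 - 12/48 = 71.
        z = (W - E[W]) / sqrt(Var[W]) = (16.5 - 22.5) / 8.4261 = -0.7121.
        Two-sided p = 2*Phi(z) = 0.476422.
Step 6: alpha = 0.05. fail to reject H0.

W+ = 28.5, W- = 16.5, W = min = 16.5, p = 0.476422, fail to reject H0.


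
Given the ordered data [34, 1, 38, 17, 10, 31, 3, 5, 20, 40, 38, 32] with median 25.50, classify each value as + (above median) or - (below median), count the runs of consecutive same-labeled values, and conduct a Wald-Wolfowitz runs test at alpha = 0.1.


Step 1: Compute median = 25.50; label A = above, B = below.
Labels in order: ABABBABBBAAA  (n_A = 6, n_B = 6)
Step 2: Count runs R = 7.
Step 3: Under H0 (random ordering), E[R] = 2*n_A*n_B/(n_A+n_B) + 1 = 2*6*6/12 + 1 = 7.0000.
        Var[R] = 2*n_A*n_B*(2*n_A*n_B - n_A - n_B) / ((n_A+n_B)^2 * (n_A+n_B-1)) = 4320/1584 = 2.7273.
        SD[R] = 1.6514.
Step 4: R = E[R], so z = 0 with no continuity correction.
Step 5: Two-sided p-value via normal approximation = 2*(1 - Phi(|z|)) = 1.000000.
Step 6: alpha = 0.1. fail to reject H0.

R = 7, z = 0.0000, p = 1.000000, fail to reject H0.


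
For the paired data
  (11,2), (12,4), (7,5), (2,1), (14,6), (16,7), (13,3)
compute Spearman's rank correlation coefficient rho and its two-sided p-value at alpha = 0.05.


Step 1: Rank x and y separately (midranks; no ties here).
rank(x): 11->3, 12->4, 7->2, 2->1, 14->6, 16->7, 13->5
rank(y): 2->2, 4->4, 5->5, 1->1, 6->6, 7->7, 3->3
Step 2: d_i = R_x(i) - R_y(i); compute d_i^2.
  (3-2)^2=1, (4-4)^2=0, (2-5)^2=9, (1-1)^2=0, (6-6)^2=0, (7-7)^2=0, (5-3)^2=4
sum(d^2) = 14.
Step 3: rho = 1 - 6*14 / (7*(7^2 - 1)) = 1 - 84/336 = 0.750000.
Step 4: Under H0, t = rho * sqrt((n-2)/(1-rho^2)) = 2.5355 ~ t(5).
Step 5: Two-sided p-value from the t-distribution with 5 df = 0.052181.
Step 6: alpha = 0.05. fail to reject H0.

rho = 0.7500, p = 0.052181, fail to reject H0 at alpha = 0.05.


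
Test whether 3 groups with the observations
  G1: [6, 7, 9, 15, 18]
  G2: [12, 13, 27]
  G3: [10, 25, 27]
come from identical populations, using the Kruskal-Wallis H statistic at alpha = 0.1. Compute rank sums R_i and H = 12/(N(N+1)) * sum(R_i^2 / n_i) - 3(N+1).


Step 1: Combine all N = 11 observations and assign midranks.
sorted (value, group, rank): (6,G1,1), (7,G1,2), (9,G1,3), (10,G3,4), (12,G2,5), (13,G2,6), (15,G1,7), (18,G1,8), (25,G3,9), (27,G2,10.5), (27,G3,10.5)
Step 2: Sum ranks within each group.
R_1 = 21 (n_1 = 5)
R_2 = 21.5 (n_2 = 3)
R_3 = 23.5 (n_3 = 3)
Step 3: H = 12/(N(N+1)) * sum(R_i^2/n_i) - 3(N+1)
     = 12/(11*12) * (21^2/5 + 21.5^2/3 + 23.5^2/3) - 3*12
     = 0.090909 * 426.367 - 36
     = 2.760606.
Step 4: Ties present; correction factor C = 1 - 6/(11^3 - 11) = 0.995455. Corrected H = 2.760606 / 0.995455 = 2.773212.
Step 5: Under H0, H ~ chi^2(2); p-value = 0.249922.
Step 6: alpha = 0.1. fail to reject H0.

H = 2.7732, df = 2, p = 0.249922, fail to reject H0.


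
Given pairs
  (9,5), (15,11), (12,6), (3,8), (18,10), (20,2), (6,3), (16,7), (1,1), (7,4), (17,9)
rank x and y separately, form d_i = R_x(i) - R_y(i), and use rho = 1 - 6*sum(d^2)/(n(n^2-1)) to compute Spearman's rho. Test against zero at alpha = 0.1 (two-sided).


Step 1: Rank x and y separately (midranks; no ties here).
rank(x): 9->5, 15->7, 12->6, 3->2, 18->10, 20->11, 6->3, 16->8, 1->1, 7->4, 17->9
rank(y): 5->5, 11->11, 6->6, 8->8, 10->10, 2->2, 3->3, 7->7, 1->1, 4->4, 9->9
Step 2: d_i = R_x(i) - R_y(i); compute d_i^2.
  (5-5)^2=0, (7-11)^2=16, (6-6)^2=0, (2-8)^2=36, (10-10)^2=0, (11-2)^2=81, (3-3)^2=0, (8-7)^2=1, (1-1)^2=0, (4-4)^2=0, (9-9)^2=0
sum(d^2) = 134.
Step 3: rho = 1 - 6*134 / (11*(11^2 - 1)) = 1 - 804/1320 = 0.390909.
Step 4: Under H0, t = rho * sqrt((n-2)/(1-rho^2)) = 1.2741 ~ t(9).
Step 5: Two-sided p-value from the t-distribution with 9 df = 0.234540.
Step 6: alpha = 0.1. fail to reject H0.

rho = 0.3909, p = 0.234540, fail to reject H0 at alpha = 0.1.


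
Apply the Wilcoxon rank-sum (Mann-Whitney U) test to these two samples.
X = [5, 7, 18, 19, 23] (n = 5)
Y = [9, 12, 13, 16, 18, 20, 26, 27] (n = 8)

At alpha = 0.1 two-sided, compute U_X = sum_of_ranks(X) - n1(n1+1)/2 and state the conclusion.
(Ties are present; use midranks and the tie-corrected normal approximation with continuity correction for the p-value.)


Step 1: Combine and sort all 13 observations; assign midranks.
sorted (value, group): (5,X), (7,X), (9,Y), (12,Y), (13,Y), (16,Y), (18,X), (18,Y), (19,X), (20,Y), (23,X), (26,Y), (27,Y)
ranks: 5->1, 7->2, 9->3, 12->4, 13->5, 16->6, 18->7.5, 18->7.5, 19->9, 20->10, 23->11, 26->12, 27->13
Step 2: Rank sum for X: R1 = 1 + 2 + 7.5 + 9 + 11 = 30.5.
Step 3: U_X = R1 - n1(n1+1)/2 = 30.5 - 5*6/2 = 30.5 - 15 = 15.5.
       U_Y = n1*n2 - U_X = 40 - 15.5 = 24.5.
Step 4: Ties are present, so use the tie-corrected normal approximation (with continuity correction) for the p-value.
Step 5: p-value = 0.557643; compare to alpha = 0.1. fail to reject H0.

U_X = 15.5, p = 0.557643, fail to reject H0 at alpha = 0.1.


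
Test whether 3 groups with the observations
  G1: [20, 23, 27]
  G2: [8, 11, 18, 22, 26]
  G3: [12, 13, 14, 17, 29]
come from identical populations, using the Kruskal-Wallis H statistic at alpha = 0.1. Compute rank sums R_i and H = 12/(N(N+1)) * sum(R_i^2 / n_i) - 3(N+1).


Step 1: Combine all N = 13 observations and assign midranks.
sorted (value, group, rank): (8,G2,1), (11,G2,2), (12,G3,3), (13,G3,4), (14,G3,5), (17,G3,6), (18,G2,7), (20,G1,8), (22,G2,9), (23,G1,10), (26,G2,11), (27,G1,12), (29,G3,13)
Step 2: Sum ranks within each group.
R_1 = 30 (n_1 = 3)
R_2 = 30 (n_2 = 5)
R_3 = 31 (n_3 = 5)
Step 3: H = 12/(N(N+1)) * sum(R_i^2/n_i) - 3(N+1)
     = 12/(13*14) * (30^2/3 + 30^2/5 + 31^2/5) - 3*14
     = 0.065934 * 672.2 - 42
     = 2.320879.
Step 4: No ties, so H is used without correction.
Step 5: Under H0, H ~ chi^2(2); p-value = 0.313348.
Step 6: alpha = 0.1. fail to reject H0.

H = 2.3209, df = 2, p = 0.313348, fail to reject H0.


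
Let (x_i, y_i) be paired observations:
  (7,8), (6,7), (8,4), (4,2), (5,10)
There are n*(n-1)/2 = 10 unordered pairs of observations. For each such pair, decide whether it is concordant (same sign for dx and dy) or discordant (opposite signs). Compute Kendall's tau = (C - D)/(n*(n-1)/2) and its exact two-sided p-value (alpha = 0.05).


Step 1: Enumerate the 10 unordered pairs (i,j) with i<j and classify each by sign(x_j-x_i) * sign(y_j-y_i).
  (1,2):dx=-1,dy=-1->C; (1,3):dx=+1,dy=-4->D; (1,4):dx=-3,dy=-6->C; (1,5):dx=-2,dy=+2->D
  (2,3):dx=+2,dy=-3->D; (2,4):dx=-2,dy=-5->C; (2,5):dx=-1,dy=+3->D; (3,4):dx=-4,dy=-2->C
  (3,5):dx=-3,dy=+6->D; (4,5):dx=+1,dy=+8->C
Step 2: C = 5, D = 5, total pairs = 10.
Step 3: tau = (C - D)/(n(n-1)/2) = (5 - 5)/10 = 0.000000.
Step 4: Exact two-sided p-value (enumerate n! = 120 permutations of y under H0): p = 1.000000.
Step 5: alpha = 0.05. fail to reject H0.

tau_b = 0.0000 (C=5, D=5), p = 1.000000, fail to reject H0.


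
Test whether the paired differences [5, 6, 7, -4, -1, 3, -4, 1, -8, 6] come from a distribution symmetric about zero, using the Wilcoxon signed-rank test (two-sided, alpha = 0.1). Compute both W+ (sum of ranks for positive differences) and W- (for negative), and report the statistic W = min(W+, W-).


Step 1: Drop any zero differences (none here) and take |d_i|.
|d| = [5, 6, 7, 4, 1, 3, 4, 1, 8, 6]
Step 2: Midrank |d_i| (ties get averaged ranks).
ranks: |5|->6, |6|->7.5, |7|->9, |4|->4.5, |1|->1.5, |3|->3, |4|->4.5, |1|->1.5, |8|->10, |6|->7.5
Step 3: Attach original signs; sum ranks with positive sign and with negative sign.
W+ = 6 + 7.5 + 9 + 3 + 1.5 + 7.5 = 34.5
W- = 4.5 + 1.5 + 4.5 + 10 = 20.5
(Check: W+ + W- = 55 should equal n(n+1)/2 = 55.)
Step 4: Test statistic W = min(W+, W-) = 20.5.
Step 5: Ties in |d|, so use the tie-corrected normal approximation.
        E[W] = n(n+1)/4 = 10*11/4 = 27.5.
        Tie groups: |d|=1 (t=2), |d|=4 (t=2), |d|=6 (t=2); sum(t^3 - t) = 18.
        Var[W] = n(n+1)(2n+1)/24 - sum(t^3-t)/48 = 2310/24 - 18/48 = 95.875.
        z = (W - E[W]) / sqrt(Var[W]) = (20.5 - 27.5) / 9.7916 = -0.7149.
        Two-sided p = 2*Phi(z) = 0.474671.
Step 6: alpha = 0.1. fail to reject H0.

W+ = 34.5, W- = 20.5, W = min = 20.5, p = 0.474671, fail to reject H0.


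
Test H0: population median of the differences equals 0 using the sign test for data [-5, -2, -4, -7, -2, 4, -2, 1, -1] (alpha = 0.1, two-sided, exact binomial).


Step 1: Discard zero differences. Original n = 9; n_eff = number of nonzero differences = 9.
Nonzero differences (with sign): -5, -2, -4, -7, -2, +4, -2, +1, -1
Step 2: Count signs: positive = 2, negative = 7.
Step 3: Under H0: P(positive) = 0.5, so the number of positives S ~ Bin(9, 0.5).
Step 4: Two-sided exact p-value = sum of Bin(9,0.5) probabilities at or below the observed probability = 0.179688.
Step 5: alpha = 0.1. fail to reject H0.

n_eff = 9, pos = 2, neg = 7, p = 0.179688, fail to reject H0.


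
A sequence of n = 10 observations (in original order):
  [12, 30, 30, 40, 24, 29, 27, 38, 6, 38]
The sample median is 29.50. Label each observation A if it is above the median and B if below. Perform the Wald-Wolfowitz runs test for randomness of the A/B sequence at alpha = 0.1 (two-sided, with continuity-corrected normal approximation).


Step 1: Compute median = 29.50; label A = above, B = below.
Labels in order: BAAABBBABA  (n_A = 5, n_B = 5)
Step 2: Count runs R = 6.
Step 3: Under H0 (random ordering), E[R] = 2*n_A*n_B/(n_A+n_B) + 1 = 2*5*5/10 + 1 = 6.0000.
        Var[R] = 2*n_A*n_B*(2*n_A*n_B - n_A - n_B) / ((n_A+n_B)^2 * (n_A+n_B-1)) = 2000/900 = 2.2222.
        SD[R] = 1.4907.
Step 4: R = E[R], so z = 0 with no continuity correction.
Step 5: Two-sided p-value via normal approximation = 2*(1 - Phi(|z|)) = 1.000000.
Step 6: alpha = 0.1. fail to reject H0.

R = 6, z = 0.0000, p = 1.000000, fail to reject H0.


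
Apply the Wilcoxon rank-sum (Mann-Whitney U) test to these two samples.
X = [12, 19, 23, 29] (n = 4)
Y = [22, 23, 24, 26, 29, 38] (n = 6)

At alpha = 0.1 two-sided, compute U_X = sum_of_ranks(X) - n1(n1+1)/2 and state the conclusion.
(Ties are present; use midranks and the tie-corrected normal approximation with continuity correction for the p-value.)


Step 1: Combine and sort all 10 observations; assign midranks.
sorted (value, group): (12,X), (19,X), (22,Y), (23,X), (23,Y), (24,Y), (26,Y), (29,X), (29,Y), (38,Y)
ranks: 12->1, 19->2, 22->3, 23->4.5, 23->4.5, 24->6, 26->7, 29->8.5, 29->8.5, 38->10
Step 2: Rank sum for X: R1 = 1 + 2 + 4.5 + 8.5 = 16.
Step 3: U_X = R1 - n1(n1+1)/2 = 16 - 4*5/2 = 16 - 10 = 6.
       U_Y = n1*n2 - U_X = 24 - 6 = 18.
Step 4: Ties are present, so use the tie-corrected normal approximation (with continuity correction) for the p-value.
Step 5: p-value = 0.238089; compare to alpha = 0.1. fail to reject H0.

U_X = 6, p = 0.238089, fail to reject H0 at alpha = 0.1.


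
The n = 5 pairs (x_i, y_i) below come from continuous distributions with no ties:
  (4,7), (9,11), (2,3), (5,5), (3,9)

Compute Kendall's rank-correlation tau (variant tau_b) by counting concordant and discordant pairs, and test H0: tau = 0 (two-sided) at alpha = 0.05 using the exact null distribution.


Step 1: Enumerate the 10 unordered pairs (i,j) with i<j and classify each by sign(x_j-x_i) * sign(y_j-y_i).
  (1,2):dx=+5,dy=+4->C; (1,3):dx=-2,dy=-4->C; (1,4):dx=+1,dy=-2->D; (1,5):dx=-1,dy=+2->D
  (2,3):dx=-7,dy=-8->C; (2,4):dx=-4,dy=-6->C; (2,5):dx=-6,dy=-2->C; (3,4):dx=+3,dy=+2->C
  (3,5):dx=+1,dy=+6->C; (4,5):dx=-2,dy=+4->D
Step 2: C = 7, D = 3, total pairs = 10.
Step 3: tau = (C - D)/(n(n-1)/2) = (7 - 3)/10 = 0.400000.
Step 4: Exact two-sided p-value (enumerate n! = 120 permutations of y under H0): p = 0.483333.
Step 5: alpha = 0.05. fail to reject H0.

tau_b = 0.4000 (C=7, D=3), p = 0.483333, fail to reject H0.


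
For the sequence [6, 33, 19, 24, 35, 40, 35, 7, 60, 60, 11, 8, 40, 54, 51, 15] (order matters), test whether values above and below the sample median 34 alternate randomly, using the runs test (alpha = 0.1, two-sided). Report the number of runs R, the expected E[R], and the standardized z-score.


Step 1: Compute median = 34; label A = above, B = below.
Labels in order: BBBBAAABAABBAAAB  (n_A = 8, n_B = 8)
Step 2: Count runs R = 7.
Step 3: Under H0 (random ordering), E[R] = 2*n_A*n_B/(n_A+n_B) + 1 = 2*8*8/16 + 1 = 9.0000.
        Var[R] = 2*n_A*n_B*(2*n_A*n_B - n_A - n_B) / ((n_A+n_B)^2 * (n_A+n_B-1)) = 14336/3840 = 3.7333.
        SD[R] = 1.9322.
Step 4: Continuity-corrected z = (R + 0.5 - E[R]) / SD[R] = (7 + 0.5 - 9.0000) / 1.9322 = -0.7763.
Step 5: Two-sided p-value via normal approximation = 2*(1 - Phi(|z|)) = 0.437558.
Step 6: alpha = 0.1. fail to reject H0.

R = 7, z = -0.7763, p = 0.437558, fail to reject H0.


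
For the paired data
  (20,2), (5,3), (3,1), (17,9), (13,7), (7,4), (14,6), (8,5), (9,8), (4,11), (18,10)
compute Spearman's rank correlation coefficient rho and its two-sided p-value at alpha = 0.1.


Step 1: Rank x and y separately (midranks; no ties here).
rank(x): 20->11, 5->3, 3->1, 17->9, 13->7, 7->4, 14->8, 8->5, 9->6, 4->2, 18->10
rank(y): 2->2, 3->3, 1->1, 9->9, 7->7, 4->4, 6->6, 5->5, 8->8, 11->11, 10->10
Step 2: d_i = R_x(i) - R_y(i); compute d_i^2.
  (11-2)^2=81, (3-3)^2=0, (1-1)^2=0, (9-9)^2=0, (7-7)^2=0, (4-4)^2=0, (8-6)^2=4, (5-5)^2=0, (6-8)^2=4, (2-11)^2=81, (10-10)^2=0
sum(d^2) = 170.
Step 3: rho = 1 - 6*170 / (11*(11^2 - 1)) = 1 - 1020/1320 = 0.227273.
Step 4: Under H0, t = rho * sqrt((n-2)/(1-rho^2)) = 0.7001 ~ t(9).
Step 5: Two-sided p-value from the t-distribution with 9 df = 0.501536.
Step 6: alpha = 0.1. fail to reject H0.

rho = 0.2273, p = 0.501536, fail to reject H0 at alpha = 0.1.


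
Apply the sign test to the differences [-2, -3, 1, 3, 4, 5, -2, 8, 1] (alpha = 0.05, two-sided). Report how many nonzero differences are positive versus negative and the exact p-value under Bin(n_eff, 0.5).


Step 1: Discard zero differences. Original n = 9; n_eff = number of nonzero differences = 9.
Nonzero differences (with sign): -2, -3, +1, +3, +4, +5, -2, +8, +1
Step 2: Count signs: positive = 6, negative = 3.
Step 3: Under H0: P(positive) = 0.5, so the number of positives S ~ Bin(9, 0.5).
Step 4: Two-sided exact p-value = sum of Bin(9,0.5) probabilities at or below the observed probability = 0.507812.
Step 5: alpha = 0.05. fail to reject H0.

n_eff = 9, pos = 6, neg = 3, p = 0.507812, fail to reject H0.


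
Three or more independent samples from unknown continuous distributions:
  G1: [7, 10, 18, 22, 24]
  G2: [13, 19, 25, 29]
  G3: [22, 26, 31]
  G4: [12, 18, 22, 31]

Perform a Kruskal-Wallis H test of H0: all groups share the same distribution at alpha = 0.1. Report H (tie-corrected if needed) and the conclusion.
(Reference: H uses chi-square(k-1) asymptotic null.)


Step 1: Combine all N = 16 observations and assign midranks.
sorted (value, group, rank): (7,G1,1), (10,G1,2), (12,G4,3), (13,G2,4), (18,G1,5.5), (18,G4,5.5), (19,G2,7), (22,G1,9), (22,G3,9), (22,G4,9), (24,G1,11), (25,G2,12), (26,G3,13), (29,G2,14), (31,G3,15.5), (31,G4,15.5)
Step 2: Sum ranks within each group.
R_1 = 28.5 (n_1 = 5)
R_2 = 37 (n_2 = 4)
R_3 = 37.5 (n_3 = 3)
R_4 = 33 (n_4 = 4)
Step 3: H = 12/(N(N+1)) * sum(R_i^2/n_i) - 3(N+1)
     = 12/(16*17) * (28.5^2/5 + 37^2/4 + 37.5^2/3 + 33^2/4) - 3*17
     = 0.044118 * 1245.7 - 51
     = 3.957353.
Step 4: Ties present; correction factor C = 1 - 36/(16^3 - 16) = 0.991176. Corrected H = 3.957353 / 0.991176 = 3.992582.
Step 5: Under H0, H ~ chi^2(3); p-value = 0.262266.
Step 6: alpha = 0.1. fail to reject H0.

H = 3.9926, df = 3, p = 0.262266, fail to reject H0.


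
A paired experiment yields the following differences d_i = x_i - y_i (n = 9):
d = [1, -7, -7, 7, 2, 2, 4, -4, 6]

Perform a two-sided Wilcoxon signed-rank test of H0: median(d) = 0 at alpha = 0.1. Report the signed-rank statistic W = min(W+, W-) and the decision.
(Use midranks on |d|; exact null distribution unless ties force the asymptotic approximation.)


Step 1: Drop any zero differences (none here) and take |d_i|.
|d| = [1, 7, 7, 7, 2, 2, 4, 4, 6]
Step 2: Midrank |d_i| (ties get averaged ranks).
ranks: |1|->1, |7|->8, |7|->8, |7|->8, |2|->2.5, |2|->2.5, |4|->4.5, |4|->4.5, |6|->6
Step 3: Attach original signs; sum ranks with positive sign and with negative sign.
W+ = 1 + 8 + 2.5 + 2.5 + 4.5 + 6 = 24.5
W- = 8 + 8 + 4.5 = 20.5
(Check: W+ + W- = 45 should equal n(n+1)/2 = 45.)
Step 4: Test statistic W = min(W+, W-) = 20.5.
Step 5: Ties in |d|, so use the tie-corrected normal approximation.
        E[W] = n(n+1)/4 = 9*10/4 = 22.5.
        Tie groups: |d|=2 (t=2), |d|=4 (t=2), |d|=7 (t=3); sum(t^3 - t) = 36.
        Var[W] = n(n+1)(2n+1)/24 - sum(t^3-t)/48 = 1710/24 - 36/48 = 70.5.
        z = (W - E[W]) / sqrt(Var[W]) = (20.5 - 22.5) / 8.3964 = -0.2382.
        Two-sided p = 2*Phi(z) = 0.811729.
Step 6: alpha = 0.1. fail to reject H0.

W+ = 24.5, W- = 20.5, W = min = 20.5, p = 0.811729, fail to reject H0.


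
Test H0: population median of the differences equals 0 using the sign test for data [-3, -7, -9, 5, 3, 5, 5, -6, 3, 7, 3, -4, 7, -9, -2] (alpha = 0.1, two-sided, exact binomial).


Step 1: Discard zero differences. Original n = 15; n_eff = number of nonzero differences = 15.
Nonzero differences (with sign): -3, -7, -9, +5, +3, +5, +5, -6, +3, +7, +3, -4, +7, -9, -2
Step 2: Count signs: positive = 8, negative = 7.
Step 3: Under H0: P(positive) = 0.5, so the number of positives S ~ Bin(15, 0.5).
Step 4: Two-sided exact p-value = sum of Bin(15,0.5) probabilities at or below the observed probability = 1.000000.
Step 5: alpha = 0.1. fail to reject H0.

n_eff = 15, pos = 8, neg = 7, p = 1.000000, fail to reject H0.


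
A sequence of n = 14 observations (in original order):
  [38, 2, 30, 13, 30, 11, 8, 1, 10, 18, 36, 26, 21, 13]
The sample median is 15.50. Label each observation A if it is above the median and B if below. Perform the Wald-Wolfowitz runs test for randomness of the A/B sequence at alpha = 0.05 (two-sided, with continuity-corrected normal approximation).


Step 1: Compute median = 15.50; label A = above, B = below.
Labels in order: ABABABBBBAAAAB  (n_A = 7, n_B = 7)
Step 2: Count runs R = 8.
Step 3: Under H0 (random ordering), E[R] = 2*n_A*n_B/(n_A+n_B) + 1 = 2*7*7/14 + 1 = 8.0000.
        Var[R] = 2*n_A*n_B*(2*n_A*n_B - n_A - n_B) / ((n_A+n_B)^2 * (n_A+n_B-1)) = 8232/2548 = 3.2308.
        SD[R] = 1.7974.
Step 4: R = E[R], so z = 0 with no continuity correction.
Step 5: Two-sided p-value via normal approximation = 2*(1 - Phi(|z|)) = 1.000000.
Step 6: alpha = 0.05. fail to reject H0.

R = 8, z = 0.0000, p = 1.000000, fail to reject H0.
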